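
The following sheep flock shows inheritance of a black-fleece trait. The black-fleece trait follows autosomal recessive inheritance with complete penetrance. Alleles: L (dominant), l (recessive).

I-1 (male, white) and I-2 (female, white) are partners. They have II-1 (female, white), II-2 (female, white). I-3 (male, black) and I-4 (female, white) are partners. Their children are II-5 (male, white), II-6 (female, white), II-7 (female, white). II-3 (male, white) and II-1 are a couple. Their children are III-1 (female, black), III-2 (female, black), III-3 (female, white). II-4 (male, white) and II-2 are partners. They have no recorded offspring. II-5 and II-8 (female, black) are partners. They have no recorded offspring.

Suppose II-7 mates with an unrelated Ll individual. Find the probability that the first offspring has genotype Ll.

1/2

II-7 is white so carries L and received l from I-3 (ll), so II-7 is Ll.
The cross gives 1/4 LL : 1/2 Ll : 1/4 ll, so P(offspring has genotype Ll) = 1/2.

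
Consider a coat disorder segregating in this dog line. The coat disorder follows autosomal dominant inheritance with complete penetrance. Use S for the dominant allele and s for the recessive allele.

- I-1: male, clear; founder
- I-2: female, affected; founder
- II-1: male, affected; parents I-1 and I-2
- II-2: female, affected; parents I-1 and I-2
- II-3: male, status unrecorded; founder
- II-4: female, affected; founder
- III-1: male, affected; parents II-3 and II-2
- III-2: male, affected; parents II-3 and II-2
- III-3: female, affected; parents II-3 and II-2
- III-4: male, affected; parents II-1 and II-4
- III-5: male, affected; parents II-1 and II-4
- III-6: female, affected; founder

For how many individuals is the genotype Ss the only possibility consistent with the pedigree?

2

Obligate heterozygotes: II-1 is affected so carries S and received s from I-1 (ss), so II-1 is Ss; II-2 is affected so carries S and received s from I-1 (ss), so II-2 is Ss.
Every other individual is either homozygous by phenotype or has at least one consistent homozygous assignment, so the count is 2.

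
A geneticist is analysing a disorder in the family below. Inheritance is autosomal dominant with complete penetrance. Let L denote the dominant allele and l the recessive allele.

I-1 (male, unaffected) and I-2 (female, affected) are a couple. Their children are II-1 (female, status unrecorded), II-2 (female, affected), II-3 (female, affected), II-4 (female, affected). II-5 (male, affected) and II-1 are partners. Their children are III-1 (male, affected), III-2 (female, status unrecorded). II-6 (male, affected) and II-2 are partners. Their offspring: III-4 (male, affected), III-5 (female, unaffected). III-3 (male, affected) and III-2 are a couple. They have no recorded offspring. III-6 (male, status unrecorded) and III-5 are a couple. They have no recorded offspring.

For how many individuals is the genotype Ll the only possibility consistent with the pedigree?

Obligate heterozygotes: II-2 is affected so carries L and received l from I-1 (ll), so II-2 is Ll; II-3 is affected so carries L and received l from I-1 (ll), so II-3 is Ll; II-4 is affected so carries L and received l from I-1 (ll), so II-4 is Ll; II-6 is affected so carries L and passed l to III-5 (ll), so II-6 is Ll.
Every other individual is either homozygous by phenotype or has at least one consistent homozygous assignment, so the count is 4.

4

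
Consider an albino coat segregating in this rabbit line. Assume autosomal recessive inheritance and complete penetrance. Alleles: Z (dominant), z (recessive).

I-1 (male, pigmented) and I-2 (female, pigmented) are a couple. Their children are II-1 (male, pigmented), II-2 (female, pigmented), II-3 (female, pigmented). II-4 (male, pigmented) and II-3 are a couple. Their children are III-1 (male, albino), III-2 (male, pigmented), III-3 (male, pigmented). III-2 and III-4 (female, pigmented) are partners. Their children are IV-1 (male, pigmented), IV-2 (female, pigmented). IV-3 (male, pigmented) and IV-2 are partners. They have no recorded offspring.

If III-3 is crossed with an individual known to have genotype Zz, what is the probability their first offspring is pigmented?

5/6

II-4 is pigmented so carries Z and passed z to III-1 (zz), so II-4 is Zz.
II-3 is pigmented so carries Z and passed z to III-1 (zz), so II-3 is Zz.
III-3 is a pigmented offspring of II-4 (Zz) × II-3 (Zz), whose cross gives 1/4 ZZ : 1/2 Zz : 1/4 zz; conditioning on being pigmented, III-3 is ZZ with probability 1/3, Zz with probability 2/3.
Summing over parental genotype combinations, P(offspring is pigmented) = 1/3·1 + 2/3·3/4 = 5/6.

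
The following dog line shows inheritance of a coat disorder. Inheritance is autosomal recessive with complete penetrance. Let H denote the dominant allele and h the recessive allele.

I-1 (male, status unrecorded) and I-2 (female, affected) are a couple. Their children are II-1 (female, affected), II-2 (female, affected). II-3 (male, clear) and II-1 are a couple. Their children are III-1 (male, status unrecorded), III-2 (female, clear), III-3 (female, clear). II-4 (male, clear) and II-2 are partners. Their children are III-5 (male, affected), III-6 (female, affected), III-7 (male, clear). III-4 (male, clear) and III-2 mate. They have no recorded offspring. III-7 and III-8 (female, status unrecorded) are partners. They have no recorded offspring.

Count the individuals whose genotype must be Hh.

Obligate heterozygotes: II-4 is clear so carries H and passed h to III-5 (hh), so II-4 is Hh; III-2 is clear so carries H and received h from II-1 (hh), so III-2 is Hh; III-3 is clear so carries H and received h from II-1 (hh), so III-3 is Hh; III-7 is clear so carries H and received h from II-2 (hh), so III-7 is Hh.
Every other individual is either homozygous by phenotype or has at least one consistent homozygous assignment, so the count is 4.

4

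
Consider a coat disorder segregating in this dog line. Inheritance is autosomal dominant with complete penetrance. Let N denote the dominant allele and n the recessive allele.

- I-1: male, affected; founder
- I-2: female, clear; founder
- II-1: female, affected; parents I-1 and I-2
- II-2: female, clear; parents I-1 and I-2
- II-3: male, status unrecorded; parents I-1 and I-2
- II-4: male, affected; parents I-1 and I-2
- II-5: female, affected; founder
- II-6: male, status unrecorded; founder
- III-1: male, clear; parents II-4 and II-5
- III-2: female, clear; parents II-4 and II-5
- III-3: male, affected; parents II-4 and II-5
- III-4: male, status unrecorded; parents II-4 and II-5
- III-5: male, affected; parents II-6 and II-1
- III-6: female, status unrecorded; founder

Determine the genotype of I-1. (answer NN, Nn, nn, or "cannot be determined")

Nn

From phenotype alone, I-1 is NN or Nn.
I-1 is affected so carries N and passed n to II-2 (nn), so I-1 is Nn.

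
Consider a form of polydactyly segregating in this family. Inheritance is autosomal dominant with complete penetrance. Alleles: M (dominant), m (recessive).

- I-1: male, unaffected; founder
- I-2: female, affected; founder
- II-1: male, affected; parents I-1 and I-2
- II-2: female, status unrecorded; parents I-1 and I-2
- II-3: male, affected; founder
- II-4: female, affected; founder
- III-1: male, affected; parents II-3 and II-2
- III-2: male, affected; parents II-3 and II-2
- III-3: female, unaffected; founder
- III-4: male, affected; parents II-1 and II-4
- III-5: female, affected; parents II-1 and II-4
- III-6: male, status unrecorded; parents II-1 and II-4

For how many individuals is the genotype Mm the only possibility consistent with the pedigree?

1

Obligate heterozygotes: II-1 is affected so carries M and received m from I-1 (mm), so II-1 is Mm.
Every other individual is either homozygous by phenotype or has at least one consistent homozygous assignment, so the count is 1.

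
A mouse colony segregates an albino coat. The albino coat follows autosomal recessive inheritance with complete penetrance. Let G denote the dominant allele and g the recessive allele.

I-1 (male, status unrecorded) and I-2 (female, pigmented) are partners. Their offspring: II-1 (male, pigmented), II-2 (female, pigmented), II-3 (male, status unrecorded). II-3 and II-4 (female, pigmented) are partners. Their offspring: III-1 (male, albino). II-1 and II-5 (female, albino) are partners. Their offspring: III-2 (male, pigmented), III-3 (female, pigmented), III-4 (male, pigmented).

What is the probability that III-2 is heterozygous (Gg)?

1

III-2 is pigmented so carries G and received g from II-5 (gg), so III-2 is Gg, giving P(Gg) = 1.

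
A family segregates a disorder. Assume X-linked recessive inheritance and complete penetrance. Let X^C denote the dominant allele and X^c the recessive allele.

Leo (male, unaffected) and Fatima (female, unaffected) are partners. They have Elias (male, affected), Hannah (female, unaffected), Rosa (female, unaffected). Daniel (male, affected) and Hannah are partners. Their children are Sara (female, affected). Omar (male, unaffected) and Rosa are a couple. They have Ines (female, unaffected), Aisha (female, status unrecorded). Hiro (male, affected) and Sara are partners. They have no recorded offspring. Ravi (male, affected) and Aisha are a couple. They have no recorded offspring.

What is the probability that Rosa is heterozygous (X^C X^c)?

Leo is unaffected, so Leo is X^C Y.
Fatima is unaffected so carries C and passed c to Elias (X^c Y), so Fatima is X^C X^c.
Their cross gives offspring ratios 1/2 X^C X^C : 1/2 X^C X^c. Conditioning on Rosa being unaffected, P(X^C X^c) = 1/2 / 1 = 1/2 before taking Rosa's own offspring into account.
Omar is unaffected, so Omar is X^C Y.
Rosa's offspring (Ines, Aisha) would show their recorded status with the same probability whether Rosa is X^C X^c or X^C X^C, so they carry no information and P(X^C X^c) = 1/2.

1/2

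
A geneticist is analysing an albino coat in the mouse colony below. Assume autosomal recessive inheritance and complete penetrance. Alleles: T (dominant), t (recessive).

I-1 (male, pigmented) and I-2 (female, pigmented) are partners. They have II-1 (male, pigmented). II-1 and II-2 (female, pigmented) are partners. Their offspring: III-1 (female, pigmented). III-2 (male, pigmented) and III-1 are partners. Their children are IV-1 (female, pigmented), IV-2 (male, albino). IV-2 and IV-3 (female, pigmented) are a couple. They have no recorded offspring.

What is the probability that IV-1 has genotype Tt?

2/3

III-2 is pigmented so carries T and passed t to IV-2 (tt), so III-2 is Tt.
III-1 is pigmented so carries T and passed t to IV-2 (tt), so III-1 is Tt.
Their cross gives offspring ratios 1/4 TT : 1/2 Tt : 1/4 tt. Conditioning on IV-1 being pigmented, P(Tt) = 1/2 / 3/4 = 2/3.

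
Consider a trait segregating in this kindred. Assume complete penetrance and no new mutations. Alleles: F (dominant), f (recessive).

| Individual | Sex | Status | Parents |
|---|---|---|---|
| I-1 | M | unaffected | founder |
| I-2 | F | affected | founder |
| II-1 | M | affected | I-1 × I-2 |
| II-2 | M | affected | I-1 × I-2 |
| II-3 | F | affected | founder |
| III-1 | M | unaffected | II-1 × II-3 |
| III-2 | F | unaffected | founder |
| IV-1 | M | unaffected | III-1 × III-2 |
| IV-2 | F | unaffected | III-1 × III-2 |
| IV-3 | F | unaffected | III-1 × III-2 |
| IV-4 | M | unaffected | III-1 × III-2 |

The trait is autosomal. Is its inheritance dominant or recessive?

dominant

II-1 and II-3 are both affected yet have an unaffected child III-1. Under a recessive model two affected parents are homozygous and every child would be affected, so the trait cannot be recessive.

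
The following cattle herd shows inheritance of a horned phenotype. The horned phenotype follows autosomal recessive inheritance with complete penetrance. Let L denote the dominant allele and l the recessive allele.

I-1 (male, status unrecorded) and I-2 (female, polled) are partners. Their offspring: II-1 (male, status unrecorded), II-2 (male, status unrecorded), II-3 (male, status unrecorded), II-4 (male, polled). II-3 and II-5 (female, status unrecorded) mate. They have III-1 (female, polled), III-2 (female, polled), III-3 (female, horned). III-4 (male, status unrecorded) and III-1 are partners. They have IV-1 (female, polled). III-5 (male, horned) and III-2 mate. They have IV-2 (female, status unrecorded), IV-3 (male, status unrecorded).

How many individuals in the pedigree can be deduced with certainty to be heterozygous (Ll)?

0

No individual's genotype is forced to Ll by the pedigree, so the count is 0.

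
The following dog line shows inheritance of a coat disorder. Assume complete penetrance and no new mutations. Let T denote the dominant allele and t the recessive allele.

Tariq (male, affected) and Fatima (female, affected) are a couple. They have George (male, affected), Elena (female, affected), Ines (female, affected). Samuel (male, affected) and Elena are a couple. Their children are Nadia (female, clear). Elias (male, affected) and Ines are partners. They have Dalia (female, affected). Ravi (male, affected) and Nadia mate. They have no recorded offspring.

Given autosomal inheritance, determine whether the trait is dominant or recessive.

Samuel and Elena are both affected yet have a clear child Nadia. Under a recessive model two affected parents are homozygous and every child would be affected, so the trait cannot be recessive.

dominant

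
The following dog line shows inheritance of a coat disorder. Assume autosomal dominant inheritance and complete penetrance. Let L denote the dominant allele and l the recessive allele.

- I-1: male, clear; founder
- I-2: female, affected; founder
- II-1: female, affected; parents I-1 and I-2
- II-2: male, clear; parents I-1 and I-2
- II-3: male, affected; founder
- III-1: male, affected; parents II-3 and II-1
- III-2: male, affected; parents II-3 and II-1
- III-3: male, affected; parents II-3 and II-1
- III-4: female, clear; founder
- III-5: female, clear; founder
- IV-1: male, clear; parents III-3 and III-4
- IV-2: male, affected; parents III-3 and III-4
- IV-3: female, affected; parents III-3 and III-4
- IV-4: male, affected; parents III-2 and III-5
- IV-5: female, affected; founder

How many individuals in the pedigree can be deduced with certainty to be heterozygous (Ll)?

Obligate heterozygotes: I-2 is affected so carries L and passed l to II-2 (ll), so I-2 is Ll; II-1 is affected so carries L and received l from I-1 (ll), so II-1 is Ll; III-3 is affected so carries L and passed l to IV-1 (ll), so III-3 is Ll; IV-2 is affected so carries L and received l from III-4 (ll), so IV-2 is Ll; IV-3 is affected so carries L and received l from III-4 (ll), so IV-3 is Ll; IV-4 is affected so carries L and received l from III-5 (ll), so IV-4 is Ll.
Every other individual is either homozygous by phenotype or has at least one consistent homozygous assignment, so the count is 6.

6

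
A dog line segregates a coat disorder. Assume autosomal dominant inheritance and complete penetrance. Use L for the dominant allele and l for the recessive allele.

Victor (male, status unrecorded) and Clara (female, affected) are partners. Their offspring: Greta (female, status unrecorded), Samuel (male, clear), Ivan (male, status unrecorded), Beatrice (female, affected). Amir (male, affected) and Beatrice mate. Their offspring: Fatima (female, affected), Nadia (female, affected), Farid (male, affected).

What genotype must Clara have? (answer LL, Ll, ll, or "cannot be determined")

Ll

From phenotype alone, Clara is LL or Ll.
Clara is affected so carries L and passed l to Samuel (ll), so Clara is Ll.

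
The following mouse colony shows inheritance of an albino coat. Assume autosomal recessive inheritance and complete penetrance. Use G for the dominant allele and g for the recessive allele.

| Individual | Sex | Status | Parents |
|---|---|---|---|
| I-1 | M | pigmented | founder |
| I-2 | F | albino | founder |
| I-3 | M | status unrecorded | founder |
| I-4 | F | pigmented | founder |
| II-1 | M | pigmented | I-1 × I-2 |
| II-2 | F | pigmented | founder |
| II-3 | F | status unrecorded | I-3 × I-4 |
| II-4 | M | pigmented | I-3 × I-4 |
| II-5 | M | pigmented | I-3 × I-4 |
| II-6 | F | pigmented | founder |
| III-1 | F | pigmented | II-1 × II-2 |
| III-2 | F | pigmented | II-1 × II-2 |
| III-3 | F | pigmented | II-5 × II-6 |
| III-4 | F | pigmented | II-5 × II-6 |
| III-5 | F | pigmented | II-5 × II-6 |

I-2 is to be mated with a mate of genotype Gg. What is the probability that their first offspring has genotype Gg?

I-2 is albino, so I-2 is gg.
The cross gives 1/2 Gg : 1/2 gg, so P(offspring has genotype Gg) = 1/2.

1/2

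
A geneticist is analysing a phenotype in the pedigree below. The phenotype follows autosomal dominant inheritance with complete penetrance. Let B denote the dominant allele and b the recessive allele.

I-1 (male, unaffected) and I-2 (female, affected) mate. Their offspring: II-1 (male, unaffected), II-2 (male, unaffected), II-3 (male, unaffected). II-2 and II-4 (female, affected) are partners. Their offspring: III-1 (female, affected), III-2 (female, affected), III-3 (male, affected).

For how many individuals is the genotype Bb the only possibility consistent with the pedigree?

4

Obligate heterozygotes: I-2 is affected so carries B and passed b to II-1 (bb), so I-2 is Bb; III-1 is affected so carries B and received b from II-2 (bb), so III-1 is Bb; III-2 is affected so carries B and received b from II-2 (bb), so III-2 is Bb; III-3 is affected so carries B and received b from II-2 (bb), so III-3 is Bb.
Every other individual is either homozygous by phenotype or has at least one consistent homozygous assignment, so the count is 4.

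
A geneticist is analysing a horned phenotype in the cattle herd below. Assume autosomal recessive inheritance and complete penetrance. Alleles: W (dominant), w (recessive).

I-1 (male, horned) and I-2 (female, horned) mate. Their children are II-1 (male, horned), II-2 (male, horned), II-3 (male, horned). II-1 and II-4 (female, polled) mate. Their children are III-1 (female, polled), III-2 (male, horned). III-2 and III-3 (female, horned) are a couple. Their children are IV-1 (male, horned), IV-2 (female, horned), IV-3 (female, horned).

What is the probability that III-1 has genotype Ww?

III-1 is polled so carries W and received w from II-1 (ww), so III-1 is Ww, giving P(Ww) = 1.

1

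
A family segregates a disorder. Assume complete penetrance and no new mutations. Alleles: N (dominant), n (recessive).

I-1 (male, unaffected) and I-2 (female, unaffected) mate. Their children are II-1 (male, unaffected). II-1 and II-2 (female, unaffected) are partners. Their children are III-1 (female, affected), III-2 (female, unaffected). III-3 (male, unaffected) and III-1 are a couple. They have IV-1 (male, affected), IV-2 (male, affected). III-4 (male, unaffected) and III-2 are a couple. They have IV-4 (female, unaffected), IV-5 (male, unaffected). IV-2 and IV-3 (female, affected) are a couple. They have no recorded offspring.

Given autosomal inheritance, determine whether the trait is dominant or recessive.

II-1 and II-2 are both unaffected yet have an affected child III-1. Under dominance, an affected child requires at least one affected parent, so the trait cannot be dominant.

recessive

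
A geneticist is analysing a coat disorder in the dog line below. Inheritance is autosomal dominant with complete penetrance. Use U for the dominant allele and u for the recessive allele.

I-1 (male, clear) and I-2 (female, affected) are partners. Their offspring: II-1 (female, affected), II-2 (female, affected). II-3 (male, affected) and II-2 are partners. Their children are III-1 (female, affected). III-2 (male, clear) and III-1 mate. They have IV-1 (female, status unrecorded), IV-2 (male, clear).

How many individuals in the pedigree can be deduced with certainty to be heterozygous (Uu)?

Obligate heterozygotes: II-1 is affected so carries U and received u from I-1 (uu), so II-1 is Uu; II-2 is affected so carries U and received u from I-1 (uu), so II-2 is Uu; III-1 is affected so carries U and passed u to IV-2 (uu), so III-1 is Uu.
Every other individual is either homozygous by phenotype or has at least one consistent homozygous assignment, so the count is 3.

3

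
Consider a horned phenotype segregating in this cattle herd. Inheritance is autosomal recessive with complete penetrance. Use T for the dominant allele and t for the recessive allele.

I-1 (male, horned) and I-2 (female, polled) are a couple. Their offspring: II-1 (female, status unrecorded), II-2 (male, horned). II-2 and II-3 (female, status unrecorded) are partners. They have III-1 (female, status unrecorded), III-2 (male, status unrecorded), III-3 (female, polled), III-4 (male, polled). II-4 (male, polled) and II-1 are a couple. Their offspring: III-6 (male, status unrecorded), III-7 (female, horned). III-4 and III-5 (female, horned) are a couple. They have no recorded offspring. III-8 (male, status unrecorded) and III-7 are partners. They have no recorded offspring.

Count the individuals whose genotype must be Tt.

Obligate heterozygotes: I-2 is polled so carries T and passed t to II-2 (tt), so I-2 is Tt; II-4 is polled so carries T and passed t to III-7 (tt), so II-4 is Tt; III-3 is polled so carries T and received t from II-2 (tt), so III-3 is Tt; III-4 is polled so carries T and received t from II-2 (tt), so III-4 is Tt.
Every other individual is either homozygous by phenotype or has at least one consistent homozygous assignment, so the count is 4.

4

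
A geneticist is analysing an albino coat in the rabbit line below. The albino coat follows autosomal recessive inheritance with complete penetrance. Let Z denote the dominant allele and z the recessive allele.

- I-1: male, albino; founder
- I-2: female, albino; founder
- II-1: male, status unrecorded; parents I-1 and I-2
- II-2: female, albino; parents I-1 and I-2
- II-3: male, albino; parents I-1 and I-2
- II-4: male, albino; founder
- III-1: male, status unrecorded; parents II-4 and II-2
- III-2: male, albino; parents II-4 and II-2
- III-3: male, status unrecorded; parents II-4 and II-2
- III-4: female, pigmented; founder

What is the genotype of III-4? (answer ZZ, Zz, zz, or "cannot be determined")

cannot be determined

III-4's phenotype allows ZZ or Zz, and no parent or child forces a single allele at both positions; consistent genotype assignments exist with III-4 as ZZ or Zz.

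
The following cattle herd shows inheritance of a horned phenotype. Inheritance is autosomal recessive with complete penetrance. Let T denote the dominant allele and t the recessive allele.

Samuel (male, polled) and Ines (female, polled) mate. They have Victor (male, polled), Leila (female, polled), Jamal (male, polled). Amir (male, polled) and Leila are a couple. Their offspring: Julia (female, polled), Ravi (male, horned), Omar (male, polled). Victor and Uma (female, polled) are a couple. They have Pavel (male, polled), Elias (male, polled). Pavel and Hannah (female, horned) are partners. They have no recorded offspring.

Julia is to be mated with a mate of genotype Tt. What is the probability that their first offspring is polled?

Amir is polled so carries T and passed t to Ravi (tt), so Amir is Tt.
Leila is polled so carries T and passed t to Ravi (tt), so Leila is Tt.
Julia is a polled offspring of Amir (Tt) × Leila (Tt), whose cross gives 1/4 TT : 1/2 Tt : 1/4 tt; conditioning on being polled, Julia is TT with probability 1/3, Tt with probability 2/3.
Summing over parental genotype combinations, P(offspring is polled) = 1/3·1 + 2/3·3/4 = 5/6.

5/6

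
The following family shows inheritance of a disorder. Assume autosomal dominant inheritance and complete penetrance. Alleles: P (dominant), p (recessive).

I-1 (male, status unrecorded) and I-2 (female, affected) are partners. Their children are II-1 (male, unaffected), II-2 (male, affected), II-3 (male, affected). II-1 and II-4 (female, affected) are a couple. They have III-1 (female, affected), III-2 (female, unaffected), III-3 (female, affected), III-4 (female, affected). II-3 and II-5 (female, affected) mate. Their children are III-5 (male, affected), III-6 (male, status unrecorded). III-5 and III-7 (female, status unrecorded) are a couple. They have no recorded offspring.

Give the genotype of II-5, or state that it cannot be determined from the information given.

II-5's phenotype allows PP or Pp, and no parent or child forces a single allele at both positions; consistent genotype assignments exist with II-5 as PP or Pp.

cannot be determined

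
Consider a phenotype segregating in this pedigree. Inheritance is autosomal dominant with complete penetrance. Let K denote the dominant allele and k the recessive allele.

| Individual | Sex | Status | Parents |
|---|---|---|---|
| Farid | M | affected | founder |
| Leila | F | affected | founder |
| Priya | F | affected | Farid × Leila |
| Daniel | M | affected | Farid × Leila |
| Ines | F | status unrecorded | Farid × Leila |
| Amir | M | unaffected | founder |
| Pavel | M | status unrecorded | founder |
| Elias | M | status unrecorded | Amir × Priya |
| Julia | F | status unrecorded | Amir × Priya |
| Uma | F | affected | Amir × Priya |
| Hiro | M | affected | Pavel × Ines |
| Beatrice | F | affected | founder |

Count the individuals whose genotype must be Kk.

Obligate heterozygotes: Uma is affected so carries K and received k from Amir (kk), so Uma is Kk.
Every other individual is either homozygous by phenotype or has at least one consistent homozygous assignment, so the count is 1.

1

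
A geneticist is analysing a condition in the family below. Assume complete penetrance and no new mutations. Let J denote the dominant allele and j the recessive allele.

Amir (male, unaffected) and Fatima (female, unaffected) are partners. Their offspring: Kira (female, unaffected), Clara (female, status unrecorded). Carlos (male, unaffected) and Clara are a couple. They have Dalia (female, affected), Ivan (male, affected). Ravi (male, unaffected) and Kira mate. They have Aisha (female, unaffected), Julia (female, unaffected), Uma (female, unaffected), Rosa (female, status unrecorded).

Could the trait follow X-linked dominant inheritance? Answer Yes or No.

No assignment of genotypes under X-linked dominant satisfies every parent–offspring relationship, so the pedigree is inconsistent.

No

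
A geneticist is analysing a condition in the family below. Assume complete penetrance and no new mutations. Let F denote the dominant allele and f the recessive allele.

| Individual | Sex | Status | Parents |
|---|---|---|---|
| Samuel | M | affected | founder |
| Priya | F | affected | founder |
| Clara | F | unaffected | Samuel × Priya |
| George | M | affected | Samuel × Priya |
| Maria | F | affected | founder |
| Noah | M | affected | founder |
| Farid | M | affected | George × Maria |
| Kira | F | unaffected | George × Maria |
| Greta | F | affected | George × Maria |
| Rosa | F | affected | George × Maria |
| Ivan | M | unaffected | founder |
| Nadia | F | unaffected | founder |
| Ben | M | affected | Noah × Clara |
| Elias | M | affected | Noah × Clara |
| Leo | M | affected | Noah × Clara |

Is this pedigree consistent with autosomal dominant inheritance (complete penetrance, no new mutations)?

Yes

A consistent assignment under autosomal dominant exists: Samuel Ff, Priya Ff, Clara ff, George Ff, Maria Ff, Noah FF, Farid FF, Kira ff, Greta FF, Rosa FF, Ivan ff, Nadia ff, Ben Ff, Elias Ff, Leo Ff.
In this assignment every recorded phenotype matches its genotype and every non-founder's genotype is obtainable from its parents' genotypes, so the pedigree is consistent.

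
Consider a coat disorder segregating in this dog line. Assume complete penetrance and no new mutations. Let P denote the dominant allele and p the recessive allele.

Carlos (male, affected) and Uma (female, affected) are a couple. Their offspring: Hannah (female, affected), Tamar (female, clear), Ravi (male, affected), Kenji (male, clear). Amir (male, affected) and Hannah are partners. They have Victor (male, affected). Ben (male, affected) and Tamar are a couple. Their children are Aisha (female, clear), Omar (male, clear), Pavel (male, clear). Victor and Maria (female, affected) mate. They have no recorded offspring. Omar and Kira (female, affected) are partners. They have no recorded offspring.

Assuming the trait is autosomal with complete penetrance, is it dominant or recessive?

Carlos and Uma are both affected yet have a clear child Tamar. Under a recessive model two affected parents are homozygous and every child would be affected, so the trait cannot be recessive.

dominant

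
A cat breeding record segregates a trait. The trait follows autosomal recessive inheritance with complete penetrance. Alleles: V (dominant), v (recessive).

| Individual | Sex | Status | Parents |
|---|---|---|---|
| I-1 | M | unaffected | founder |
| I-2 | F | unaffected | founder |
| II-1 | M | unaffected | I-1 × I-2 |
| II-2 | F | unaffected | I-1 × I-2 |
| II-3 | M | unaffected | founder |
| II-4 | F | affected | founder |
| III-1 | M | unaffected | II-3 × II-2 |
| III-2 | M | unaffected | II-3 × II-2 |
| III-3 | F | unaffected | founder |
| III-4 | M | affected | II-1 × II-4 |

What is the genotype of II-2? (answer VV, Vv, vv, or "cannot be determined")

cannot be determined

II-2's phenotype allows VV or Vv, and no parent or child forces a single allele at both positions; consistent genotype assignments exist with II-2 as VV or Vv.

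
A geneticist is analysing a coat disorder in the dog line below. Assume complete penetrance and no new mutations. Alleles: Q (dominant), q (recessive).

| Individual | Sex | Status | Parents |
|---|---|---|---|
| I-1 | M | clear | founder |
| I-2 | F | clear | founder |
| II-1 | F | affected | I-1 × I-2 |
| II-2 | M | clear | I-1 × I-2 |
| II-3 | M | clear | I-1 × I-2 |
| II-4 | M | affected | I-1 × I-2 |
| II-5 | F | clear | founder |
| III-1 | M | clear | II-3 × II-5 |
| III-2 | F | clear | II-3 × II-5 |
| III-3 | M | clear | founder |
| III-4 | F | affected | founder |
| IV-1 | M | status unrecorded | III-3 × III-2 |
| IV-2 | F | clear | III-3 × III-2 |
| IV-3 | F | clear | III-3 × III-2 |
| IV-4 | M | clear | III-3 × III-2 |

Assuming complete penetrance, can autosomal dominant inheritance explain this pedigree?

Under autosomal dominant, II-1 (affected, female) cannot arise from I-1 (clear) × I-2 (clear).

No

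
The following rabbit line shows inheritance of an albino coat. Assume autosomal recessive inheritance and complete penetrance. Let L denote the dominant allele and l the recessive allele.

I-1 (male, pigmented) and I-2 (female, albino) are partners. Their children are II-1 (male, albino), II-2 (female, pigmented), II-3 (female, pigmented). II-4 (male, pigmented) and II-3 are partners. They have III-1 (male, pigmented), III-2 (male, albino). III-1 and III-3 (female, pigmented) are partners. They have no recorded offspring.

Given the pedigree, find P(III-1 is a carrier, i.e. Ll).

2/3

II-4 is pigmented so carries L and passed l to III-2 (ll), so II-4 is Ll.
II-3 is pigmented so carries L and received l from I-2 (ll), so II-3 is Ll.
Their cross gives offspring ratios 1/4 LL : 1/2 Ll : 1/4 ll. Conditioning on III-1 being pigmented, P(Ll) = 1/2 / 3/4 = 2/3.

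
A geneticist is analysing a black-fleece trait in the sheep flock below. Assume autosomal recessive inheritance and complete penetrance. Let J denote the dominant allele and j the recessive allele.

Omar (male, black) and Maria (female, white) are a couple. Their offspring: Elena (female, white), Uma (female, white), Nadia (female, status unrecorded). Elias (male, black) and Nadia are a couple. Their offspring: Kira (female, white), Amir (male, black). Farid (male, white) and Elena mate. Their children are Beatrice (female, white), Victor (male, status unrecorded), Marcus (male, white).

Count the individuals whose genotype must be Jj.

4

Obligate heterozygotes: Elena is white so carries J and received j from Omar (jj), so Elena is Jj; Uma is white so carries J and received j from Omar (jj), so Uma is Jj; Nadia passed J to Kira (Jj, whose j came from Elias) and received j from Omar (jj), so Nadia is Jj; Kira is white so carries J and received j from Elias (jj), so Kira is Jj.
Every other individual is either homozygous by phenotype or has at least one consistent homozygous assignment, so the count is 4.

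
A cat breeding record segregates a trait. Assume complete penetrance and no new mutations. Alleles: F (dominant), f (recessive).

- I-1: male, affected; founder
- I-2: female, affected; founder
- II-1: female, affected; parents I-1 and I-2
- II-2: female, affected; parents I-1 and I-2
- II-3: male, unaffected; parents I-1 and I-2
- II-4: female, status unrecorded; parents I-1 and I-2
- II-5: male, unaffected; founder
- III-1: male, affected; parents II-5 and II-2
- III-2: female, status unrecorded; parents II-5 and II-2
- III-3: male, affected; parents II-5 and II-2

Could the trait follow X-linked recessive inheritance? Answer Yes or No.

Under X-linked recessive, II-3 (unaffected, male) cannot arise from I-1 (affected) × I-2 (affected).

No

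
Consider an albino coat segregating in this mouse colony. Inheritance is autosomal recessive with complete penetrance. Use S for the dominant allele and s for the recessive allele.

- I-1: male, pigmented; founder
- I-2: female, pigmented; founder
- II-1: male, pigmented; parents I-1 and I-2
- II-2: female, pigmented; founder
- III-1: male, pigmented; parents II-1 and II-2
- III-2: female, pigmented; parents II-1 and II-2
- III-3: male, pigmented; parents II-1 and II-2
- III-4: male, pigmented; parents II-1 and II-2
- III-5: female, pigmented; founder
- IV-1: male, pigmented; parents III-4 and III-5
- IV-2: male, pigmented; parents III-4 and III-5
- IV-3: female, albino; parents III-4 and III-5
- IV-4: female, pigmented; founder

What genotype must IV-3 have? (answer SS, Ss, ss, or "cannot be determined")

ss

IV-3 is albino, so IV-3 is ss.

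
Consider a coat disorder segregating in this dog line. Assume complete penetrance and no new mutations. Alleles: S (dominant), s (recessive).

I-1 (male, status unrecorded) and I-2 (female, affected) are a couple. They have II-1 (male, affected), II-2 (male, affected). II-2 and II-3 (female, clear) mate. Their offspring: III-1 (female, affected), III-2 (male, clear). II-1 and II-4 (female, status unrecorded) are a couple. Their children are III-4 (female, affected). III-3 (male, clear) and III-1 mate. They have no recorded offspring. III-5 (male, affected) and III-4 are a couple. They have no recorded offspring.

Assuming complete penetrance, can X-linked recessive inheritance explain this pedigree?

A consistent assignment under X-linked recessive exists: I-1 X^S Y, I-2 X^s X^s, II-1 X^s Y, II-2 X^s Y, II-3 X^S X^s, II-4 X^S X^s, III-1 X^s X^s, III-2 X^S Y, III-3 X^S Y, III-4 X^s X^s, III-5 X^s Y.
In this assignment every recorded phenotype matches its genotype and every non-founder's genotype is obtainable from its parents' genotypes, so the pedigree is consistent.

Yes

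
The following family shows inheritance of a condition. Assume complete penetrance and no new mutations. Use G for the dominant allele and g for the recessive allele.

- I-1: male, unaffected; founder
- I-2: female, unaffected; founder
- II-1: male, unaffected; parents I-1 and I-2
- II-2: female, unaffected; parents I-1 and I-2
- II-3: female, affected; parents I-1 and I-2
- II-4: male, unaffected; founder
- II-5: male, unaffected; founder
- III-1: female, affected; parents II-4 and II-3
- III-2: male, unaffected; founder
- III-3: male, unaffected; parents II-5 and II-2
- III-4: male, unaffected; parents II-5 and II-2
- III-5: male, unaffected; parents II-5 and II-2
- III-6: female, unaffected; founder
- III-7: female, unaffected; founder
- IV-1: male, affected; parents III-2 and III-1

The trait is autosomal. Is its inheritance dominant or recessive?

I-1 and I-2 are both unaffected yet have an affected child II-3. Under dominance, an affected child requires at least one affected parent, so the trait cannot be dominant.

recessive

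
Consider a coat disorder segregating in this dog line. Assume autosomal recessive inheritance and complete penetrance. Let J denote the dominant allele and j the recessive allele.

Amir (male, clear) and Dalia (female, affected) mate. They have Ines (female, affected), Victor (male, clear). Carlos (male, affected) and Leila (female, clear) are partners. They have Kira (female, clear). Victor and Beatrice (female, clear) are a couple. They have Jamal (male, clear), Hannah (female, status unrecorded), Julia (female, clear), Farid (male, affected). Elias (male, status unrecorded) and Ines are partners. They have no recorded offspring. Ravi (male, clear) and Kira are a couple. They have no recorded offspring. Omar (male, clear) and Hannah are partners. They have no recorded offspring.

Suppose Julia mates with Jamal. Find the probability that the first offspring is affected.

1/9

Victor is clear so carries J and received j from Dalia (jj), so Victor is Jj.
Beatrice is clear so carries J and passed j to Farid (jj), so Beatrice is Jj.
Julia is a clear offspring of Victor (Jj) × Beatrice (Jj), whose cross gives 1/4 JJ : 1/2 Jj : 1/4 jj; conditioning on being clear, Julia is JJ with probability 1/3, Jj with probability 2/3.
Jamal is a clear offspring of Victor (Jj) × Beatrice (Jj), whose cross gives 1/4 JJ : 1/2 Jj : 1/4 jj; conditioning on being clear, Jamal is JJ with probability 1/3, Jj with probability 2/3.
Summing over parental genotype combinations, P(offspring is affected) = 4/9·1/4 = 1/9.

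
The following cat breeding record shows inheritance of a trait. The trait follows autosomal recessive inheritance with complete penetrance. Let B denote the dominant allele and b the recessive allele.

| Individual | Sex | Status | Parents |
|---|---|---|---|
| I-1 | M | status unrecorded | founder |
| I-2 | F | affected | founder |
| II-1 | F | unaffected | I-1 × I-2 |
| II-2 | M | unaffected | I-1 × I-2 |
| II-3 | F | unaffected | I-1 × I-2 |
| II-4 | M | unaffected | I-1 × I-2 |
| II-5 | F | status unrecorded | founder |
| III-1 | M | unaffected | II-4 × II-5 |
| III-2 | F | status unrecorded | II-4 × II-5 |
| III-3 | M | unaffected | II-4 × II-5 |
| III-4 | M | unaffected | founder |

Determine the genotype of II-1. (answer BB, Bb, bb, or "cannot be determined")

From phenotype alone, II-1 is BB or Bb.
II-1 is unaffected so carries B and received b from I-2 (bb), so II-1 is Bb.

Bb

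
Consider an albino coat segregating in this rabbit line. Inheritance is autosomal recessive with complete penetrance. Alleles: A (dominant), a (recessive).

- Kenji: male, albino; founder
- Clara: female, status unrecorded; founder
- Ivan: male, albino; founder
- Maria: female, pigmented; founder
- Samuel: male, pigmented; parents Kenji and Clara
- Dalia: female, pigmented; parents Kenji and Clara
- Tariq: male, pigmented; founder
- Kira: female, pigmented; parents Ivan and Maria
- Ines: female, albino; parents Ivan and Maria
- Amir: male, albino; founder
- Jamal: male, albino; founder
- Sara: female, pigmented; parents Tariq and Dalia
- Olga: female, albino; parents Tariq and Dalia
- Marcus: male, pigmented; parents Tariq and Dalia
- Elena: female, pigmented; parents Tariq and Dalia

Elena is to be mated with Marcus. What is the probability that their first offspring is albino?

1/9

Tariq is pigmented so carries A and passed a to Olga (aa), so Tariq is Aa.
Dalia is pigmented so carries A and received a from Kenji (aa), so Dalia is Aa.
Elena is a pigmented offspring of Tariq (Aa) × Dalia (Aa), whose cross gives 1/4 AA : 1/2 Aa : 1/4 aa; conditioning on being pigmented, Elena is AA with probability 1/3, Aa with probability 2/3.
Marcus is a pigmented offspring of Tariq (Aa) × Dalia (Aa), whose cross gives 1/4 AA : 1/2 Aa : 1/4 aa; conditioning on being pigmented, Marcus is AA with probability 1/3, Aa with probability 2/3.
Summing over parental genotype combinations, P(offspring is albino) = 4/9·1/4 = 1/9.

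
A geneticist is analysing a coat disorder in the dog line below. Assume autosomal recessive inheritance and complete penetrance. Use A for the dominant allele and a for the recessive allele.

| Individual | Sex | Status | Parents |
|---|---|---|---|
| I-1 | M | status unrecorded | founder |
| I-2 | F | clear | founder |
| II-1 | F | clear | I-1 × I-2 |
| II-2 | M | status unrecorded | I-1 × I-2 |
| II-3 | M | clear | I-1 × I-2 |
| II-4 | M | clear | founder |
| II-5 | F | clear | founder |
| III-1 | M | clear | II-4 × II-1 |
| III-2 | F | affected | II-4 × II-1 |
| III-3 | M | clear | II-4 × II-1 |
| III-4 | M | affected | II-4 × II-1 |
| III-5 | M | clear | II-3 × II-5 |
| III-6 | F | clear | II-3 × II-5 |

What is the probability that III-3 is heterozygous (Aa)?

II-4 is clear so carries A and passed a to III-2 (aa), so II-4 is Aa.
II-1 is clear so carries A and passed a to III-2 (aa), so II-1 is Aa.
Their cross gives offspring ratios 1/4 AA : 1/2 Aa : 1/4 aa. Conditioning on III-3 being clear, P(Aa) = 1/2 / 3/4 = 2/3.

2/3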